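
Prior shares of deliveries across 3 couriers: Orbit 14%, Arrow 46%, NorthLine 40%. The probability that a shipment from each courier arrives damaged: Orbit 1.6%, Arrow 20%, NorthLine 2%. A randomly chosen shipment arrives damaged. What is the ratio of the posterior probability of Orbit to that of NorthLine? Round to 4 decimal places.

By Bayes' rule, posterior ∝ prior × likelihood:
  Orbit: 0.14 × 0.016 = 0.00224
  Arrow: 0.46 × 0.2 = 0.092
  NorthLine: 0.4 × 0.02 = 0.008
Normalizing constant = 0.10224.
The ratio is 0.00224 / 0.008 (the normalizer cancels) = 0.2800.

0.2800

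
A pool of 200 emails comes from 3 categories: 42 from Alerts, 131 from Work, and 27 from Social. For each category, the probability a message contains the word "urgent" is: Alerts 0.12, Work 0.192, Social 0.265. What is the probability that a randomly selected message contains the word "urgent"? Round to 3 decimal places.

Unnormalized posteriors (prior × likelihood):
  Alerts: 0.21 × 0.12 = 0.0252
  Work: 0.655 × 0.192 = 0.12576
  Social: 0.135 × 0.265 = 0.035775
P(urgent-flag) = 0.0252 + 0.12576 + 0.035775 = 0.186735 → 0.187.

0.187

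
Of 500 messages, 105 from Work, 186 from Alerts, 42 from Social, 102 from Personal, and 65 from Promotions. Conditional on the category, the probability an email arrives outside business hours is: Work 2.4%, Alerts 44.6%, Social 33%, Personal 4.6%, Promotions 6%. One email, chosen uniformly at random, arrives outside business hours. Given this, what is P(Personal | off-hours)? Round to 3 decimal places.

0.043

Unnormalized posteriors (prior × likelihood):
  Work: 0.21 × 0.024 = 0.00504
  Alerts: 0.372 × 0.446 = 0.165912
  Social: 0.084 × 0.33 = 0.02772
  Personal: 0.204 × 0.046 = 0.009384
  Promotions: 0.13 × 0.06 = 0.0078
Normalizing constant = 0.215856.
P(Personal | evidence) = 0.009384 / 0.215856 ≈ 0.043.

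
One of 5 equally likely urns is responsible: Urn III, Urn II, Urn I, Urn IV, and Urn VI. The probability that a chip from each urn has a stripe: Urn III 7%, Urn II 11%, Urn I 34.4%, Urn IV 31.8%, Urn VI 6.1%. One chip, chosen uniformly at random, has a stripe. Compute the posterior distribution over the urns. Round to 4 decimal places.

Since the prior is uniform, the posterior is proportional to the likelihood:
  Urn III: 0.07
  Urn II: 0.11
  Urn I: 0.344
  Urn IV: 0.318
  Urn VI: 0.061
Total = 0.903.
P(Urn III | striped) = 0.07/0.903 ≈ 0.0775
P(Urn II | striped) = 0.11/0.903 ≈ 0.1218
P(Urn I | striped) = 0.344/0.903 ≈ 0.3810
P(Urn IV | striped) = 0.318/0.903 ≈ 0.3522
P(Urn VI | striped) = 0.061/0.903 ≈ 0.0676
(Check: 0.0775+0.1218+0.3810+0.3522+0.0676 = 1.0001.)

Urn III 0.0775, Urn II 0.1218, Urn I 0.3810, Urn IV 0.3522, Urn VI 0.0676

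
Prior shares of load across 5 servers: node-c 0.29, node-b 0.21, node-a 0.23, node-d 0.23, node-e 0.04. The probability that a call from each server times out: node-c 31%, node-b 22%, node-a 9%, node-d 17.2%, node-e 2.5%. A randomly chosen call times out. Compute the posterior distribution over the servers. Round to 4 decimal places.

node-c 0.4555, node-b 0.2341, node-a 0.1049, node-d 0.2004, node-e 0.0051

Compute prior × likelihood for every hypothesis:
  node-c: 0.29 × 0.31 = 0.0899
  node-b: 0.21 × 0.22 = 0.0462
  node-a: 0.23 × 0.09 = 0.0207
  node-d: 0.23 × 0.172 = 0.03956
  node-e: 0.04 × 0.025 = 0.001
Total = 0.19736.
P(node-c | timeout) = 0.0899/0.19736 ≈ 0.4555
P(node-b | timeout) = 0.0462/0.19736 ≈ 0.2341
P(node-a | timeout) = 0.0207/0.19736 ≈ 0.1049
P(node-d | timeout) = 0.03956/0.19736 ≈ 0.2004
P(node-e | timeout) = 0.001/0.19736 ≈ 0.0051
(Check: 0.4555+0.2341+0.1049+0.2004+0.0051 = 1.0000.)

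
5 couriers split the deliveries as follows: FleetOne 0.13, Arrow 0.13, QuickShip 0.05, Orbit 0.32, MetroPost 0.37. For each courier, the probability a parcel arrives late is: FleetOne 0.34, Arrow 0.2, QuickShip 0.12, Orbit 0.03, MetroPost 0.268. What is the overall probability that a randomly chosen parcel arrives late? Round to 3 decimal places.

Compute prior × likelihood for every hypothesis:
  FleetOne: 0.13 × 0.34 = 0.0442
  Arrow: 0.13 × 0.2 = 0.026
  QuickShip: 0.05 × 0.12 = 0.006
  Orbit: 0.32 × 0.03 = 0.0096
  MetroPost: 0.37 × 0.268 = 0.09916
P(late) = 0.0442 + 0.026 + 0.006 + 0.0096 + 0.09916 = 0.18496 → 0.185.

0.185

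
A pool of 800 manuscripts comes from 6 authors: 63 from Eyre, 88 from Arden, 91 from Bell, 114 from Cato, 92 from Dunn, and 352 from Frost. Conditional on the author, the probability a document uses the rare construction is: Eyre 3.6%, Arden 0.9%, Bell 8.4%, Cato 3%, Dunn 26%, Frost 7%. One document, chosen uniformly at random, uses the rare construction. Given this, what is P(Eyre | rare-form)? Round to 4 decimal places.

0.0362

By Bayes' rule, posterior ∝ prior × likelihood:
  Eyre: 0.07875 × 0.036 = 0.002835
  Arden: 0.11 × 0.009 = 0.00099
  Bell: 0.11375 × 0.084 = 0.009555
  Cato: 0.1425 × 0.03 = 0.004275
  Dunn: 0.115 × 0.26 = 0.0299
  Frost: 0.44 × 0.07 = 0.0308
Normalizing constant = 0.078355.
P(Eyre | evidence) = 0.002835 / 0.078355 ≈ 0.0362.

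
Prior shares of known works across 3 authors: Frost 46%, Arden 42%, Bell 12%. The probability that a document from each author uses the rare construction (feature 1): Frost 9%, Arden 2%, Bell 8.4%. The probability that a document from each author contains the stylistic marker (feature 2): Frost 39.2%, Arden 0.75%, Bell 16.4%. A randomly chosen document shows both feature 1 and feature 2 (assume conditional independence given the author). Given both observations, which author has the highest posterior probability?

By Bayes' rule, posterior ∝ prior × likelihood:
  Frost: 0.46 × 0.09 × 0.392 = 0.0162288
  Arden: 0.42 × 0.02 × 0.0075 = 0.000063
  Bell: 0.12 × 0.084 × 0.164 = 0.00165312
Total = 0.01794492.
Largest term belongs to Frost, so Frost is most probable.

Frost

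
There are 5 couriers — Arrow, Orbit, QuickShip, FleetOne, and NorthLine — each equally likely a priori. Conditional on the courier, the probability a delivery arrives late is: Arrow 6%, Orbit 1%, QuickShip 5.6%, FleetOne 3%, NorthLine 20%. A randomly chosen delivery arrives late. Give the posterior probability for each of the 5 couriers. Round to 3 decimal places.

With a uniform prior (1/5 each), posterior ∝ likelihood:
  Arrow: 0.06
  Orbit: 0.01
  QuickShip: 0.056
  FleetOne: 0.03
  NorthLine: 0.2
Sum = 0.356.
P(Arrow | late) = 0.06/0.356 ≈ 0.169
P(Orbit | late) = 0.01/0.356 ≈ 0.028
P(QuickShip | late) = 0.056/0.356 ≈ 0.157
P(FleetOne | late) = 0.03/0.356 ≈ 0.084
P(NorthLine | late) = 0.2/0.356 ≈ 0.562
(Check: 0.169+0.028+0.157+0.084+0.562 = 1.000.)

Arrow 0.169, Orbit 0.028, QuickShip 0.157, FleetOne 0.084, NorthLine 0.562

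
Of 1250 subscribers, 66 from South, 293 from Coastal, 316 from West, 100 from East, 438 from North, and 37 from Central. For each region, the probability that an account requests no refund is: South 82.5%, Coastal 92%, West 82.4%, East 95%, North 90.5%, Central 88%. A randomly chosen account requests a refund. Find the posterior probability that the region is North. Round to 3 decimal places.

Taking complements, P(refund | each) = South 0.175, Coastal 0.08, West 0.176, East 0.05, North 0.095, Central 0.12.
Unnormalized posteriors (prior × likelihood):
  South: 0.0528 × 0.175 = 0.00924
  Coastal: 0.2344 × 0.08 = 0.018752
  West: 0.2528 × 0.176 = 0.0444928
  East: 0.08 × 0.05 = 0.004
  North: 0.3504 × 0.095 = 0.033288
  Central: 0.0296 × 0.12 = 0.003552
Total = 0.1133248.
P(North | evidence) = 0.033288 / 0.1133248 ≈ 0.294.

0.294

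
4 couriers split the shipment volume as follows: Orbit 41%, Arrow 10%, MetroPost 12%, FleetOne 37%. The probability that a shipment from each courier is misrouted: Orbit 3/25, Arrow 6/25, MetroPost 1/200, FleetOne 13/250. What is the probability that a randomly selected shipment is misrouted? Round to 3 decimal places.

By Bayes' rule, posterior ∝ prior × likelihood:
  Orbit: 0.41 × 0.12 = 0.0492
  Arrow: 0.1 × 0.24 = 0.024
  MetroPost: 0.12 × 0.005 = 0.0006
  FleetOne: 0.37 × 0.052 = 0.01924
P(misrouted) = 0.0492 + 0.024 + 0.0006 + 0.01924 = 0.09304 → 0.093.

0.093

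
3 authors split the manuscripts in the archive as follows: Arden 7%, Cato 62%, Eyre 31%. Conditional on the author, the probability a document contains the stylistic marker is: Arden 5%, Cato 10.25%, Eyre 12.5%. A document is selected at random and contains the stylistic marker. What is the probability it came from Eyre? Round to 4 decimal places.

Prior × likelihood for each hypothesis:
  Arden: 0.07 × 0.05 = 0.0035
  Cato: 0.62 × 0.1025 = 0.06355
  Eyre: 0.31 × 0.125 = 0.03875
Normalizing constant = 0.1058.
P(Eyre | evidence) = 0.03875 / 0.1058 ≈ 0.3663.

0.3663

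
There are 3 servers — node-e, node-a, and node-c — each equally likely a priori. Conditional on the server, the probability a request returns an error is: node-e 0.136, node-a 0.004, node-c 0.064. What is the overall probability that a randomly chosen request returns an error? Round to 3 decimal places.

0.068

Since the prior is uniform, the posterior is proportional to the likelihood:
  node-e: 0.136
  node-a: 0.004
  node-c: 0.064
P(error) = (1/3) × (0.136 + 0.004 + 0.064) = 0.204/3 ≈ 0.068.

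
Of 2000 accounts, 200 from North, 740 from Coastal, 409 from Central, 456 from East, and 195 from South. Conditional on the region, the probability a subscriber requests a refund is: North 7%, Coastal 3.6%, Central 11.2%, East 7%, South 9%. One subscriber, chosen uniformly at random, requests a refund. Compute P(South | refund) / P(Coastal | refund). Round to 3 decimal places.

Unnormalized posteriors (prior × likelihood):
  North: 0.1 × 0.07 = 0.007
  Coastal: 0.37 × 0.036 = 0.01332
  Central: 0.2045 × 0.112 = 0.022904
  East: 0.228 × 0.07 = 0.01596
  South: 0.0975 × 0.09 = 0.008775
Sum = 0.067959.
The ratio is 0.008775 / 0.01332 (the normalizer cancels) = 0.659.

0.659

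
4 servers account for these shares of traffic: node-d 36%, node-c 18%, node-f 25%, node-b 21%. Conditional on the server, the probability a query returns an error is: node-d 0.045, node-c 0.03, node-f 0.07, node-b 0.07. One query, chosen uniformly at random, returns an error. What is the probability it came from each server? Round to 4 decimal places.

Unnormalized posteriors (prior × likelihood):
  node-d: 0.36 × 0.045 = 0.0162
  node-c: 0.18 × 0.03 = 0.0054
  node-f: 0.25 × 0.07 = 0.0175
  node-b: 0.21 × 0.07 = 0.0147
Total = 0.0538.
P(node-d | error) = 0.0162/0.0538 ≈ 0.3011
P(node-c | error) = 0.0054/0.0538 ≈ 0.1004
P(node-f | error) = 0.0175/0.0538 ≈ 0.3253
P(node-b | error) = 0.0147/0.0538 ≈ 0.2732
(Check: 0.3011+0.1004+0.3253+0.2732 = 1.0000.)

node-d 0.3011, node-c 0.1004, node-f 0.3253, node-b 0.2732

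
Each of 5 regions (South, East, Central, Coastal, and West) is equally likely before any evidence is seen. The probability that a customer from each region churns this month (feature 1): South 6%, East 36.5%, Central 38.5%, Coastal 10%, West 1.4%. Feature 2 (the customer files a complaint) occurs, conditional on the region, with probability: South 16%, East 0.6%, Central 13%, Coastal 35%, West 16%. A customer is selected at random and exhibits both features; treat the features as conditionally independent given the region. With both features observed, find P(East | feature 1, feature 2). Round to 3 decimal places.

0.022

Since the prior is uniform, the posterior is proportional to the likelihood:
  South: 0.06 × 0.16 = 0.0096
  East: 0.365 × 0.006 = 0.00219
  Central: 0.385 × 0.13 = 0.05005
  Coastal: 0.1 × 0.35 = 0.035
  West: 0.014 × 0.16 = 0.00224
Total = 0.09908.
P(East | evidence) = 0.00219 / 0.09908 ≈ 0.022.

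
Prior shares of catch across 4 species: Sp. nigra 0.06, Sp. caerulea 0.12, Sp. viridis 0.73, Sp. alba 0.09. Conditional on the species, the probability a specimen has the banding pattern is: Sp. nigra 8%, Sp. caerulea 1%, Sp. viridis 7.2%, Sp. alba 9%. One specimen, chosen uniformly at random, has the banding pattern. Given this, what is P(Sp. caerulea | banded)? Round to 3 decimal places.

Prior × likelihood for each hypothesis:
  Sp. nigra: 0.06 × 0.08 = 0.0048
  Sp. caerulea: 0.12 × 0.01 = 0.0012
  Sp. viridis: 0.73 × 0.072 = 0.05256
  Sp. alba: 0.09 × 0.09 = 0.0081
Sum = 0.06666.
P(Sp. caerulea | evidence) = 0.0012 / 0.06666 ≈ 0.018.

0.018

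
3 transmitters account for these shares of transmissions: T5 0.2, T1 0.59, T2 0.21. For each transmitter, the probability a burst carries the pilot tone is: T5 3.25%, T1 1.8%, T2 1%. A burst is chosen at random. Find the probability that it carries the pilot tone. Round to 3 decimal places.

0.019

By Bayes' rule, posterior ∝ prior × likelihood:
  T5: 0.2 × 0.0325 = 0.0065
  T1: 0.59 × 0.018 = 0.01062
  T2: 0.21 × 0.01 = 0.0021
P(pilot) = 0.0065 + 0.01062 + 0.0021 = 0.01922 → 0.019.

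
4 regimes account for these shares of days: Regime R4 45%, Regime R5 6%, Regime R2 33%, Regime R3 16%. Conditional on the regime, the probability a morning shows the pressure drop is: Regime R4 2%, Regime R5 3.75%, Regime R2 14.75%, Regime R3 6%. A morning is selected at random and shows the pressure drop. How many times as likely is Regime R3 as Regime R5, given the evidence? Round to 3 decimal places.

4.267

By Bayes' rule, posterior ∝ prior × likelihood:
  Regime R4: 0.45 × 0.02 = 0.009
  Regime R5: 0.06 × 0.0375 = 0.00225
  Regime R2: 0.33 × 0.1475 = 0.048675
  Regime R3: 0.16 × 0.06 = 0.0096
Total = 0.069525.
The ratio is 0.0096 / 0.00225 (the normalizer cancels) = 4.267.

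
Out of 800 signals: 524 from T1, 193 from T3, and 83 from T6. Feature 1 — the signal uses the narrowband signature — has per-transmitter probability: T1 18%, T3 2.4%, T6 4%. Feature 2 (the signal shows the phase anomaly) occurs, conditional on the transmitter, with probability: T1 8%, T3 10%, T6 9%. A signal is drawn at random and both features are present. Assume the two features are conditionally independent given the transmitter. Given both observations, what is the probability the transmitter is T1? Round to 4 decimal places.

0.9083

Unnormalized posteriors (prior × likelihood):
  T1: 0.655 × 0.18 × 0.08 = 0.009432
  T3: 0.24125 × 0.024 × 0.1 = 0.000579
  T6: 0.10375 × 0.04 × 0.09 = 0.0003735
Total = 0.0103845.
P(T1 | evidence) = 0.009432 / 0.0103845 ≈ 0.9083.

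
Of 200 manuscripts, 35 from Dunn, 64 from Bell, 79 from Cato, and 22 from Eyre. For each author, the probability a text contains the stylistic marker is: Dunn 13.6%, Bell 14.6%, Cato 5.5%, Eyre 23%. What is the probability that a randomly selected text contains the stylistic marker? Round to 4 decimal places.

0.1175

By Bayes' rule, posterior ∝ prior × likelihood:
  Dunn: 0.175 × 0.136 = 0.0238
  Bell: 0.32 × 0.146 = 0.04672
  Cato: 0.395 × 0.055 = 0.021725
  Eyre: 0.11 × 0.23 = 0.0253
P(marker) = 0.0238 + 0.04672 + 0.021725 + 0.0253 = 0.117545 → 0.1175.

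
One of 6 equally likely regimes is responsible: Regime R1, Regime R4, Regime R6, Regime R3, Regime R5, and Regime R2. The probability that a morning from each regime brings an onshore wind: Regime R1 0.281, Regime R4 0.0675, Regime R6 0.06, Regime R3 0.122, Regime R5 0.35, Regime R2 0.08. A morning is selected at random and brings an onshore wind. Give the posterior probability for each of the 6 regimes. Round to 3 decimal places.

Since the prior is uniform, the posterior is proportional to the likelihood:
  Regime R1: 0.281
  Regime R4: 0.0675
  Regime R6: 0.06
  Regime R3: 0.122
  Regime R5: 0.35
  Regime R2: 0.08
Normalizing constant = 0.9605.
P(Regime R1 | onshore) = 0.281/0.9605 ≈ 0.293
P(Regime R4 | onshore) = 0.0675/0.9605 ≈ 0.070
P(Regime R6 | onshore) = 0.06/0.9605 ≈ 0.062
P(Regime R3 | onshore) = 0.122/0.9605 ≈ 0.127
P(Regime R5 | onshore) = 0.35/0.9605 ≈ 0.364
P(Regime R2 | onshore) = 0.08/0.9605 ≈ 0.083

Regime R1 0.293, Regime R4 0.070, Regime R6 0.062, Regime R3 0.127, Regime R5 0.364, Regime R2 0.083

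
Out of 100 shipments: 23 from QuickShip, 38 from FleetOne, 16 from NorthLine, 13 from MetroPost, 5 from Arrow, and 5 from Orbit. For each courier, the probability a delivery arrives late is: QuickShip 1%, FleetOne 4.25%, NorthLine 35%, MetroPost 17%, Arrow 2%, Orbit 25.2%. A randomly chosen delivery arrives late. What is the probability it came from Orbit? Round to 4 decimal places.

0.1144

Unnormalized posteriors (prior × likelihood):
  QuickShip: 0.23 × 0.01 = 0.0023
  FleetOne: 0.38 × 0.0425 = 0.01615
  NorthLine: 0.16 × 0.35 = 0.056
  MetroPost: 0.13 × 0.17 = 0.0221
  Arrow: 0.05 × 0.02 = 0.001
  Orbit: 0.05 × 0.252 = 0.0126
Sum = 0.11015.
P(Orbit | evidence) = 0.0126 / 0.11015 ≈ 0.1144.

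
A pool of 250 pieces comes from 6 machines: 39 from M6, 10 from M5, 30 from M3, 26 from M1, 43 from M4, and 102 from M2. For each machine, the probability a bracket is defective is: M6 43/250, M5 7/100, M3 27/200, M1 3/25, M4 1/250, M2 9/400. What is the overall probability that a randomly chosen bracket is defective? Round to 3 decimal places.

0.068

By Bayes' rule, posterior ∝ prior × likelihood:
  M6: 0.156 × 0.172 = 0.026832
  M5: 0.04 × 0.07 = 0.0028
  M3: 0.12 × 0.135 = 0.0162
  M1: 0.104 × 0.12 = 0.01248
  M4: 0.172 × 0.004 = 0.000688
  M2: 0.408 × 0.0225 = 0.00918
P(defective) = 0.026832 + 0.0028 + 0.0162 + 0.01248 + 0.000688 + 0.00918 = 0.06818 → 0.068.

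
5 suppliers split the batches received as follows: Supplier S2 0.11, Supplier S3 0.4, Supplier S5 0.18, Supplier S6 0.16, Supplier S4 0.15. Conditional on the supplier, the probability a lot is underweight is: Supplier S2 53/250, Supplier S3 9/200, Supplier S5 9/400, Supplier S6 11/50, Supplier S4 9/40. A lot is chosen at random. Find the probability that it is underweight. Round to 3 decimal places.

Compute prior × likelihood for every hypothesis:
  Supplier S2: 0.11 × 0.212 = 0.02332
  Supplier S3: 0.4 × 0.045 = 0.018
  Supplier S5: 0.18 × 0.0225 = 0.00405
  Supplier S6: 0.16 × 0.22 = 0.0352
  Supplier S4: 0.15 × 0.225 = 0.03375
P(underweight) = 0.02332 + 0.018 + 0.00405 + 0.0352 + 0.03375 = 0.11432 → 0.114.

0.114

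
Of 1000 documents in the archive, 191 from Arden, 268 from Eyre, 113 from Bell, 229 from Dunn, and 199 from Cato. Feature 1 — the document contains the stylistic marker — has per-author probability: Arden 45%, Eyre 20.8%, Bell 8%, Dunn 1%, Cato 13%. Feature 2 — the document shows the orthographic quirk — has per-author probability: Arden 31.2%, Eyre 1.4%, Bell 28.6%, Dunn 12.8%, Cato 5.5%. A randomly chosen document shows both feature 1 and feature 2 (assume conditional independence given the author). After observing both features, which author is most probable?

By Bayes' rule, posterior ∝ prior × likelihood:
  Arden: 0.191 × 0.45 × 0.312 = 0.0268164
  Eyre: 0.268 × 0.208 × 0.014 = 0.000780416
  Bell: 0.113 × 0.08 × 0.286 = 0.00258544
  Dunn: 0.229 × 0.01 × 0.128 = 0.00029312
  Cato: 0.199 × 0.13 × 0.055 = 0.00142285
Sum = 0.031898226.
Largest term belongs to Arden, so Arden is most probable.

Arden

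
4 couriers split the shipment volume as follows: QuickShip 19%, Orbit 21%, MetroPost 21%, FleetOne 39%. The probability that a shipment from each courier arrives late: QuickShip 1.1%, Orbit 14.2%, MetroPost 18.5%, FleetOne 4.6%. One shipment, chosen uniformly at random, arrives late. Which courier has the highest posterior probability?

MetroPost

Compute prior × likelihood for every hypothesis:
  QuickShip: 0.19 × 0.011 = 0.00209
  Orbit: 0.21 × 0.142 = 0.02982
  MetroPost: 0.21 × 0.185 = 0.03885
  FleetOne: 0.39 × 0.046 = 0.01794
Sum = 0.0887.
Largest term belongs to MetroPost, so MetroPost is most probable.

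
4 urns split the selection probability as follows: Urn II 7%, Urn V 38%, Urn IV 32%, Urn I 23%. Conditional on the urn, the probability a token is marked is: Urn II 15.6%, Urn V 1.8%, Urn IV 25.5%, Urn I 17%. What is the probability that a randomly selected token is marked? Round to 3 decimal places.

0.138

Prior × likelihood for each hypothesis:
  Urn II: 0.07 × 0.156 = 0.01092
  Urn V: 0.38 × 0.018 = 0.00684
  Urn IV: 0.32 × 0.255 = 0.0816
  Urn I: 0.23 × 0.17 = 0.0391
P(marked) = 0.01092 + 0.00684 + 0.0816 + 0.0391 = 0.13846 → 0.138.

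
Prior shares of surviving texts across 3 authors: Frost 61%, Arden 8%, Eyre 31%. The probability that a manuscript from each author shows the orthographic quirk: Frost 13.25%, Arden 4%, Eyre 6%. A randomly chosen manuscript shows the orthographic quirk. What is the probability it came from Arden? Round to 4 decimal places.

0.0312

Unnormalized posteriors (prior × likelihood):
  Frost: 0.61 × 0.1325 = 0.080825
  Arden: 0.08 × 0.04 = 0.0032
  Eyre: 0.31 × 0.06 = 0.0186
Sum = 0.102625.
P(Arden | evidence) = 0.0032 / 0.102625 ≈ 0.0312.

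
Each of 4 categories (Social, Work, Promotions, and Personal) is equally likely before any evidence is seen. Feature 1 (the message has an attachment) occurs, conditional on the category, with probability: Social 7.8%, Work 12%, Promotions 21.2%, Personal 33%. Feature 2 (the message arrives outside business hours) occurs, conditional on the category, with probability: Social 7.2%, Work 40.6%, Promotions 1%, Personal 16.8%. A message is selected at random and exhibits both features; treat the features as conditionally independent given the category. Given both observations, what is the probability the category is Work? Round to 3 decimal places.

0.435

With a uniform prior (1/4 each), posterior ∝ likelihood:
  Social: 0.078 × 0.072 = 0.005616
  Work: 0.12 × 0.406 = 0.04872
  Promotions: 0.212 × 0.01 = 0.00212
  Personal: 0.33 × 0.168 = 0.05544
Total = 0.111896.
P(Work | evidence) = 0.04872 / 0.111896 ≈ 0.435.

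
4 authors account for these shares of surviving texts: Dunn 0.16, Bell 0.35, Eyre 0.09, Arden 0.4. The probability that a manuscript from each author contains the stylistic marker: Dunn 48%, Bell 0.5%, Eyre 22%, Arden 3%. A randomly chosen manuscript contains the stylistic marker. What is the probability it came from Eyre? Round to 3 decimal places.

Compute prior × likelihood for every hypothesis:
  Dunn: 0.16 × 0.48 = 0.0768
  Bell: 0.35 × 0.005 = 0.00175
  Eyre: 0.09 × 0.22 = 0.0198
  Arden: 0.4 × 0.03 = 0.012
Normalizing constant = 0.11035.
P(Eyre | evidence) = 0.0198 / 0.11035 ≈ 0.179.

0.179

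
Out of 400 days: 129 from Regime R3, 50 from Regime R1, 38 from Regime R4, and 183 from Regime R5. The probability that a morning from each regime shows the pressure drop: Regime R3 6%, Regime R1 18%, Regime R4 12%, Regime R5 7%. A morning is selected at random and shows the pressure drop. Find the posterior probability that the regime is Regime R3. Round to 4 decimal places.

By Bayes' rule, posterior ∝ prior × likelihood:
  Regime R3: 0.3225 × 0.06 = 0.01935
  Regime R1: 0.125 × 0.18 = 0.0225
  Regime R4: 0.095 × 0.12 = 0.0114
  Regime R5: 0.4575 × 0.07 = 0.032025
Total = 0.085275.
P(Regime R3 | evidence) = 0.01935 / 0.085275 ≈ 0.2269.

0.2269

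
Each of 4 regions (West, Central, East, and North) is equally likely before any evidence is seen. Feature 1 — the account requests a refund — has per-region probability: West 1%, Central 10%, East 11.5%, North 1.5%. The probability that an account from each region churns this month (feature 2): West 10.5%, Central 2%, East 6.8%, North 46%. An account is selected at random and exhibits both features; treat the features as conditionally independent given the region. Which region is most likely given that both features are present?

East

With a uniform prior (1/4 each), posterior ∝ likelihood:
  West: 0.01 × 0.105 = 0.00105
  Central: 0.1 × 0.02 = 0.002
  East: 0.115 × 0.068 = 0.00782
  North: 0.015 × 0.46 = 0.0069
Sum = 0.01777.
Largest term belongs to East, so East is most probable.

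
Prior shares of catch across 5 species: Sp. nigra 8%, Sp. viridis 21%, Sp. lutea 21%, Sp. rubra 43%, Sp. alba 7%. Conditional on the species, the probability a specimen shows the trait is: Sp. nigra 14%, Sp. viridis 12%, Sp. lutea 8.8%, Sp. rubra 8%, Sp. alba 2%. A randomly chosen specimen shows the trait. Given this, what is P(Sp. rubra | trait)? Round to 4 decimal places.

Unnormalized posteriors (prior × likelihood):
  Sp. nigra: 0.08 × 0.14 = 0.0112
  Sp. viridis: 0.21 × 0.12 = 0.0252
  Sp. lutea: 0.21 × 0.088 = 0.01848
  Sp. rubra: 0.43 × 0.08 = 0.0344
  Sp. alba: 0.07 × 0.02 = 0.0014
Sum = 0.09068.
P(Sp. rubra | evidence) = 0.0344 / 0.09068 ≈ 0.3794.

0.3794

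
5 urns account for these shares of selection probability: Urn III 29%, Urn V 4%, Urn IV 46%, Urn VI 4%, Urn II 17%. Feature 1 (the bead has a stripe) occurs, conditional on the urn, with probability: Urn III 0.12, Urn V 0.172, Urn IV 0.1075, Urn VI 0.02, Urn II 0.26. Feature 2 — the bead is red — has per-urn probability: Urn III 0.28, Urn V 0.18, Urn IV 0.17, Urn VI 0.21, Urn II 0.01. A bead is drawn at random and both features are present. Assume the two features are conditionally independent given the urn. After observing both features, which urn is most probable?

Compute prior × likelihood for every hypothesis:
  Urn III: 0.29 × 0.12 × 0.28 = 0.009744
  Urn V: 0.04 × 0.172 × 0.18 = 0.0012384
  Urn IV: 0.46 × 0.1075 × 0.17 = 0.0084065
  Urn VI: 0.04 × 0.02 × 0.21 = 0.000168
  Urn II: 0.17 × 0.26 × 0.01 = 0.000442
Sum = 0.0199989.
Largest term belongs to Urn III, so Urn III is most probable.

Urn III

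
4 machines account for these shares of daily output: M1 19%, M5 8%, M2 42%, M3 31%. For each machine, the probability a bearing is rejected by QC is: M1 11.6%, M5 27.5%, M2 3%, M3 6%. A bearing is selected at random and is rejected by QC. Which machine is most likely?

Compute prior × likelihood for every hypothesis:
  M1: 0.19 × 0.116 = 0.02204
  M5: 0.08 × 0.275 = 0.022
  M2: 0.42 × 0.03 = 0.0126
  M3: 0.31 × 0.06 = 0.0186
Normalizing constant = 0.07524.
Largest term belongs to M1, so M1 is most probable.

M1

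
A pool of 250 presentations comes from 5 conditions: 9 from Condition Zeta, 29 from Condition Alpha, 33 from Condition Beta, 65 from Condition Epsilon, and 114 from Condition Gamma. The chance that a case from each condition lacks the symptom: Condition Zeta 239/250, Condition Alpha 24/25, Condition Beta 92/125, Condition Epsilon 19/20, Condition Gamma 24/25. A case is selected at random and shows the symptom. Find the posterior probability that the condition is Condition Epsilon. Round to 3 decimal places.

0.180

Taking complements, P(symptomatic | each) = Condition Zeta 0.044, Condition Alpha 0.04, Condition Beta 0.264, Condition Epsilon 0.05, Condition Gamma 0.04.
Unnormalized posteriors (prior × likelihood):
  Condition Zeta: 0.036 × 0.044 = 0.001584
  Condition Alpha: 0.116 × 0.04 = 0.00464
  Condition Beta: 0.132 × 0.264 = 0.034848
  Condition Epsilon: 0.26 × 0.05 = 0.013
  Condition Gamma: 0.456 × 0.04 = 0.01824
Total = 0.072312.
P(Condition Epsilon | evidence) = 0.013 / 0.072312 ≈ 0.180.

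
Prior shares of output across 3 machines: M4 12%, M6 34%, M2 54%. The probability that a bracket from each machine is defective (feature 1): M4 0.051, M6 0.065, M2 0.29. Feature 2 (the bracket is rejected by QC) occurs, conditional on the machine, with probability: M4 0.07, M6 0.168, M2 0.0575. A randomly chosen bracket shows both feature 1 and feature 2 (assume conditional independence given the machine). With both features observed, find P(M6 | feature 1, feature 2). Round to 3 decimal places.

Compute prior × likelihood for every hypothesis:
  M4: 0.12 × 0.051 × 0.07 = 0.0004284
  M6: 0.34 × 0.065 × 0.168 = 0.0037128
  M2: 0.54 × 0.29 × 0.0575 = 0.0090045
Normalizing constant = 0.0131457.
P(M6 | evidence) = 0.0037128 / 0.0131457 ≈ 0.282.

0.282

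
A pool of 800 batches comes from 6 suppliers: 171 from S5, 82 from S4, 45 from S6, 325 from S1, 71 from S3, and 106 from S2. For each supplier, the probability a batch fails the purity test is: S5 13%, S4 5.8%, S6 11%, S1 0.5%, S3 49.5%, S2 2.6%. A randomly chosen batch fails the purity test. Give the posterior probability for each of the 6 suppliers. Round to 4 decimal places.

S5 0.3111, S4 0.0666, S6 0.0693, S1 0.0227, S3 0.4918, S2 0.0386

Compute prior × likelihood for every hypothesis:
  S5: 0.21375 × 0.13 = 0.0277875
  S4: 0.1025 × 0.058 = 0.005945
  S6: 0.05625 × 0.11 = 0.0061875
  S1: 0.40625 × 0.005 = 0.00203125
  S3: 0.08875 × 0.495 = 0.04393125
  S2: 0.1325 × 0.026 = 0.003445
Normalizing constant = 0.0893275.
P(S5 | off-spec) = 0.0277875/0.0893275 ≈ 0.3111
P(S4 | off-spec) = 0.005945/0.0893275 ≈ 0.0666
P(S6 | off-spec) = 0.0061875/0.0893275 ≈ 0.0693
P(S1 | off-spec) = 0.00203125/0.0893275 ≈ 0.0227
P(S3 | off-spec) = 0.04393125/0.0893275 ≈ 0.4918
P(S2 | off-spec) = 0.003445/0.0893275 ≈ 0.0386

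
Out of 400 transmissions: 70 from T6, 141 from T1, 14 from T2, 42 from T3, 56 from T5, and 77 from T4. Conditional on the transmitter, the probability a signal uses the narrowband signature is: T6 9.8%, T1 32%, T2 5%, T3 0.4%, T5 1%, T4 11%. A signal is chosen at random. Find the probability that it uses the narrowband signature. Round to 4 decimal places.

0.1547

Compute prior × likelihood for every hypothesis:
  T6: 0.175 × 0.098 = 0.01715
  T1: 0.3525 × 0.32 = 0.1128
  T2: 0.035 × 0.05 = 0.00175
  T3: 0.105 × 0.004 = 0.00042
  T5: 0.14 × 0.01 = 0.0014
  T4: 0.1925 × 0.11 = 0.021175
P(narrowband) = 0.01715 + 0.1128 + 0.00175 + 0.00042 + 0.0014 + 0.021175 = 0.154695 → 0.1547.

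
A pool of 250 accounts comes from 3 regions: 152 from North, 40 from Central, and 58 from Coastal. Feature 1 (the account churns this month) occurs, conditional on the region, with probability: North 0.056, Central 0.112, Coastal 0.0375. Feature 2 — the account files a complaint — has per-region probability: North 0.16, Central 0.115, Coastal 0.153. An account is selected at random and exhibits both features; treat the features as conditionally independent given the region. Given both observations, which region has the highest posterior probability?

By Bayes' rule, posterior ∝ prior × likelihood:
  North: 0.608 × 0.056 × 0.16 = 0.00544768
  Central: 0.16 × 0.112 × 0.115 = 0.0020608
  Coastal: 0.232 × 0.0375 × 0.153 = 0.0013311
Sum = 0.00883958.
Largest term belongs to North, so North is most probable.

North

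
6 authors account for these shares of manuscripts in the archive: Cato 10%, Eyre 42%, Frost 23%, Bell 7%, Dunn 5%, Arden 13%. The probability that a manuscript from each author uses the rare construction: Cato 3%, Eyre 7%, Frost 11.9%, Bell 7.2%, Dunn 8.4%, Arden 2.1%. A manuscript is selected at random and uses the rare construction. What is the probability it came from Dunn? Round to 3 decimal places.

By Bayes' rule, posterior ∝ prior × likelihood:
  Cato: 0.1 × 0.03 = 0.003
  Eyre: 0.42 × 0.07 = 0.0294
  Frost: 0.23 × 0.119 = 0.02737
  Bell: 0.07 × 0.072 = 0.00504
  Dunn: 0.05 × 0.084 = 0.0042
  Arden: 0.13 × 0.021 = 0.00273
Normalizing constant = 0.07174.
P(Dunn | evidence) = 0.0042 / 0.07174 ≈ 0.059.

0.059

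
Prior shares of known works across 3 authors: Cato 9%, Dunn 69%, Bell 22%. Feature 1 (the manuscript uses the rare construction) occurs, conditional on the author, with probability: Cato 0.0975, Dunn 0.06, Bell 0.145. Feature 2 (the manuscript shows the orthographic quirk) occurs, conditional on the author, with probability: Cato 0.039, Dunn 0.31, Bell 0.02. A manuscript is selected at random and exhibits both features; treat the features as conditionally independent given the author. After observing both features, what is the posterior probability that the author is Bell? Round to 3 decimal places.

0.046

By Bayes' rule, posterior ∝ prior × likelihood:
  Cato: 0.09 × 0.0975 × 0.039 = 0.000342225
  Dunn: 0.69 × 0.06 × 0.31 = 0.012834
  Bell: 0.22 × 0.145 × 0.02 = 0.000638
Total = 0.013814225.
P(Bell | evidence) = 0.000638 / 0.013814225 ≈ 0.046.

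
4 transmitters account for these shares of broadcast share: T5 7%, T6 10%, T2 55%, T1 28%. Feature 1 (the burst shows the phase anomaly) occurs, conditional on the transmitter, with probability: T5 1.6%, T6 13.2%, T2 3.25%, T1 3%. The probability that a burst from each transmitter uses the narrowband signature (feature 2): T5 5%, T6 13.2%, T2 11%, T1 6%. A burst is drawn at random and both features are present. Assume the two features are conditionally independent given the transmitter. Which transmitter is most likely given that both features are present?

Unnormalized posteriors (prior × likelihood):
  T5: 0.07 × 0.016 × 0.05 = 0.000056
  T6: 0.1 × 0.132 × 0.132 = 0.0017424
  T2: 0.55 × 0.0325 × 0.11 = 0.00196625
  T1: 0.28 × 0.03 × 0.06 = 0.000504
Normalizing constant = 0.00426865.
Largest term belongs to T2, so T2 is most probable.

T2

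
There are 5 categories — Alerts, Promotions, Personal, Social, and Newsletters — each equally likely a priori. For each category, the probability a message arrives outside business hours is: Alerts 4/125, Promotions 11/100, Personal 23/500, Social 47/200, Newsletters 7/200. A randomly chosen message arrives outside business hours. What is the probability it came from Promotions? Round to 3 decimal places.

0.240

Since the prior is uniform, the posterior is proportional to the likelihood:
  Alerts: 0.032
  Promotions: 0.11
  Personal: 0.046
  Social: 0.235
  Newsletters: 0.035
Total = 0.458.
P(Promotions | evidence) = 0.11 / 0.458 ≈ 0.240.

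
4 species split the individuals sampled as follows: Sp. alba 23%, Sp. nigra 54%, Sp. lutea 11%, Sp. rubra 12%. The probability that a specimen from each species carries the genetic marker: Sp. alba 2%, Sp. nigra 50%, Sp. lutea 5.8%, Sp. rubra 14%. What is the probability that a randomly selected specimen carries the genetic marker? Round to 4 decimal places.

Compute prior × likelihood for every hypothesis:
  Sp. alba: 0.23 × 0.02 = 0.0046
  Sp. nigra: 0.54 × 0.5 = 0.27
  Sp. lutea: 0.11 × 0.058 = 0.00638
  Sp. rubra: 0.12 × 0.14 = 0.0168
P(marker) = 0.0046 + 0.27 + 0.00638 + 0.0168 = 0.29778 → 0.2978.

0.2978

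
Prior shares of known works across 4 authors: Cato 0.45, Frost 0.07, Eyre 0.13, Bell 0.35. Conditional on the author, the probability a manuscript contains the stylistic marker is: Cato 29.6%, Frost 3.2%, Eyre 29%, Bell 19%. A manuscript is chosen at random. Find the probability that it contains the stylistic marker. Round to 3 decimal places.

Compute prior × likelihood for every hypothesis:
  Cato: 0.45 × 0.296 = 0.1332
  Frost: 0.07 × 0.032 = 0.00224
  Eyre: 0.13 × 0.29 = 0.0377
  Bell: 0.35 × 0.19 = 0.0665
P(marker) = 0.1332 + 0.00224 + 0.0377 + 0.0665 = 0.23964 → 0.240.

0.240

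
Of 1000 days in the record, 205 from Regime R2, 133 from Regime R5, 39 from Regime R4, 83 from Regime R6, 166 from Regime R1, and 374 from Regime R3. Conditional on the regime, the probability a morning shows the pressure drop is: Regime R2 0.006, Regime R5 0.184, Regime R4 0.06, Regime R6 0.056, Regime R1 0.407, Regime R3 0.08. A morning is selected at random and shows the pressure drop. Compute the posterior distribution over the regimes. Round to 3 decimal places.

Regime R2 0.009, Regime R5 0.188, Regime R4 0.018, Regime R6 0.036, Regime R1 0.519, Regime R3 0.230

Unnormalized posteriors (prior × likelihood):
  Regime R2: 0.205 × 0.006 = 0.00123
  Regime R5: 0.133 × 0.184 = 0.024472
  Regime R4: 0.039 × 0.06 = 0.00234
  Regime R6: 0.083 × 0.056 = 0.004648
  Regime R1: 0.166 × 0.407 = 0.067562
  Regime R3: 0.374 × 0.08 = 0.02992
Normalizing constant = 0.130172.
P(Regime R2 | drop) = 0.00123/0.130172 ≈ 0.009
P(Regime R5 | drop) = 0.024472/0.130172 ≈ 0.188
P(Regime R4 | drop) = 0.00234/0.130172 ≈ 0.018
P(Regime R6 | drop) = 0.004648/0.130172 ≈ 0.036
P(Regime R1 | drop) = 0.067562/0.130172 ≈ 0.519
P(Regime R3 | drop) = 0.02992/0.130172 ≈ 0.230
(Check: 0.009+0.188+0.018+0.036+0.519+0.230 = 1.000.)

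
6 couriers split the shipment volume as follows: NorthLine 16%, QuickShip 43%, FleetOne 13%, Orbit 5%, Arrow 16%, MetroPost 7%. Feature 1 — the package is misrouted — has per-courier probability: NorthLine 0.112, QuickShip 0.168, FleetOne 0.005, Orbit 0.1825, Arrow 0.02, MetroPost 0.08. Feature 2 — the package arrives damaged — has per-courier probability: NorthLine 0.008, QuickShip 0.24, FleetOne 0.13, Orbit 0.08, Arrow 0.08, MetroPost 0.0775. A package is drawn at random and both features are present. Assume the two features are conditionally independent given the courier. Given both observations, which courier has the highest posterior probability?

QuickShip

Unnormalized posteriors (prior × likelihood):
  NorthLine: 0.16 × 0.112 × 0.008 = 0.00014336
  QuickShip: 0.43 × 0.168 × 0.24 = 0.0173376
  FleetOne: 0.13 × 0.005 × 0.13 = 0.0000845
  Orbit: 0.05 × 0.1825 × 0.08 = 0.00073
  Arrow: 0.16 × 0.02 × 0.08 = 0.000256
  MetroPost: 0.07 × 0.08 × 0.0775 = 0.000434
Total = 0.01898546.
Largest term belongs to QuickShip, so QuickShip is most probable.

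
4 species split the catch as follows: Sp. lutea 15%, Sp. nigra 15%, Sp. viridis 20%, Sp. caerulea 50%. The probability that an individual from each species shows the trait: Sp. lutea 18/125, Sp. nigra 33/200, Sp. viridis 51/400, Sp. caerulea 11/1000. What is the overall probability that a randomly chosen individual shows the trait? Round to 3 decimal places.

By Bayes' rule, posterior ∝ prior × likelihood:
  Sp. lutea: 0.15 × 0.144 = 0.0216
  Sp. nigra: 0.15 × 0.165 = 0.02475
  Sp. viridis: 0.2 × 0.1275 = 0.0255
  Sp. caerulea: 0.5 × 0.011 = 0.0055
P(trait) = 0.0216 + 0.02475 + 0.0255 + 0.0055 = 0.07735 → 0.077.

0.077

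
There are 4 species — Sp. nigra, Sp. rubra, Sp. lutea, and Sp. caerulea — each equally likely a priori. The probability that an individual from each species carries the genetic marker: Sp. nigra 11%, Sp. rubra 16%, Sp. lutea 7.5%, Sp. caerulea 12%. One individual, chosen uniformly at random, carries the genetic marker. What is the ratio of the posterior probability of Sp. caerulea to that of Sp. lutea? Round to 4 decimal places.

1.6000

With a uniform prior (1/4 each), posterior ∝ likelihood:
  Sp. nigra: 0.11
  Sp. rubra: 0.16
  Sp. lutea: 0.075
  Sp. caerulea: 0.12
Total = 0.465.
The ratio is 0.12 / 0.075 (the normalizer cancels) = 1.6000.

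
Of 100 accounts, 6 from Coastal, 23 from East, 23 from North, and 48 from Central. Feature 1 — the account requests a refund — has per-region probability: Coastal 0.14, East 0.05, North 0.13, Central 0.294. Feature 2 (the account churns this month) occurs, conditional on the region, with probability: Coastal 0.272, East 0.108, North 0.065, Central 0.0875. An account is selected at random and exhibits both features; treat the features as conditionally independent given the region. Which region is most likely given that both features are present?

By Bayes' rule, posterior ∝ prior × likelihood:
  Coastal: 0.06 × 0.14 × 0.272 = 0.0022848
  East: 0.23 × 0.05 × 0.108 = 0.001242
  North: 0.23 × 0.13 × 0.065 = 0.0019435
  Central: 0.48 × 0.294 × 0.0875 = 0.012348
Normalizing constant = 0.0178183.
Largest term belongs to Central, so Central is most probable.

Central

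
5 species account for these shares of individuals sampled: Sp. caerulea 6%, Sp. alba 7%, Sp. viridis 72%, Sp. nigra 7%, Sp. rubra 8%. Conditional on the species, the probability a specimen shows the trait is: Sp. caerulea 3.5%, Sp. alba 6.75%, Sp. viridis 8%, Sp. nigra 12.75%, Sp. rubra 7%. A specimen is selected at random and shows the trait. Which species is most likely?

Sp. viridis

Compute prior × likelihood for every hypothesis:
  Sp. caerulea: 0.06 × 0.035 = 0.0021
  Sp. alba: 0.07 × 0.0675 = 0.004725
  Sp. viridis: 0.72 × 0.08 = 0.0576
  Sp. nigra: 0.07 × 0.1275 = 0.008925
  Sp. rubra: 0.08 × 0.07 = 0.0056
Total = 0.07895.
Largest term belongs to Sp. viridis, so Sp. viridis is most probable.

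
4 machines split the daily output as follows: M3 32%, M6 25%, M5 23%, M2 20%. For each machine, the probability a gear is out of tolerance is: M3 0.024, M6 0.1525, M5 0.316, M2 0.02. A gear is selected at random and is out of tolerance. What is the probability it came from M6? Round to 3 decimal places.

0.311

By Bayes' rule, posterior ∝ prior × likelihood:
  M3: 0.32 × 0.024 = 0.00768
  M6: 0.25 × 0.1525 = 0.038125
  M5: 0.23 × 0.316 = 0.07268
  M2: 0.2 × 0.02 = 0.004
Total = 0.122485.
P(M6 | evidence) = 0.038125 / 0.122485 ≈ 0.311.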